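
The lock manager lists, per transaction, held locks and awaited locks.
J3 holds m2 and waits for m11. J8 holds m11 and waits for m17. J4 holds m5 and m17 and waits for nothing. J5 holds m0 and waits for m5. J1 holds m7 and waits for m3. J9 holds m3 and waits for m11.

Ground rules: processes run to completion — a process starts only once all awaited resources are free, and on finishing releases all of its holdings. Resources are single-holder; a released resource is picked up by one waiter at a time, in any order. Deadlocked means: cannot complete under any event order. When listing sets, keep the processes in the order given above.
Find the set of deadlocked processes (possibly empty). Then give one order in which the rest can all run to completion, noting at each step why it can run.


The deadlocked set is empty.
Key observation: although several processes wait, no cycle exists — each chain bottoms out at a free runner.
The rest can finish in the order J4, J8, J9, J1, J5, J3.
Verifying each step:
  J4: no waits; runs immediately, freeing m5 and m17
  J8 waits on m17 — all released -> runs and releases m11
  J9 waits on m11 — all released -> runs and releases m3
  J1 waits on m3 — all released -> runs and releases m7
  J5 waits on m5 — all released -> runs and releases m0
  J3 waits on m11 — all released -> runs and releases m2


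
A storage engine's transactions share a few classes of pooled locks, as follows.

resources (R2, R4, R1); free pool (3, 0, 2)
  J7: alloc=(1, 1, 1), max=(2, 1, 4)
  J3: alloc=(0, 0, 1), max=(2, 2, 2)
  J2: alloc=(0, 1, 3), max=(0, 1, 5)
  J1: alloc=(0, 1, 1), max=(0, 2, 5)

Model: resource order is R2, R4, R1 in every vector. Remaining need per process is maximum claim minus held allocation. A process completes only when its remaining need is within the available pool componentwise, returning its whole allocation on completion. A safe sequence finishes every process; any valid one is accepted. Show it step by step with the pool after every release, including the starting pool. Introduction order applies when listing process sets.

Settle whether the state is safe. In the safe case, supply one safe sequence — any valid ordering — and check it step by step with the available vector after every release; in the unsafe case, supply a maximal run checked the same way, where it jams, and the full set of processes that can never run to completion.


SAFE. One safe sequence: J2, J7, J1, J3.
Key observation: at J2 the run first touches a limit — (0, 0, 2) against (3, 0, 2), exact on a resource it actually requests.
Verifying each step:
  pool = (3, 0, 2)
  J2: need (0, 0, 2) fits (3, 0, 2); releases (0, 1, 3), pool now (3, 1, 5)
  J7: need (1, 0, 3) fits (3, 1, 5); releases (1, 1, 1), pool now (4, 2, 6)
  J1: need (0, 1, 4) fits (4, 2, 6); releases (0, 1, 1), pool now (4, 3, 7)
  J3: need (2, 2, 1) fits (4, 3, 7); releases (0, 0, 1), pool now (4, 3, 8)


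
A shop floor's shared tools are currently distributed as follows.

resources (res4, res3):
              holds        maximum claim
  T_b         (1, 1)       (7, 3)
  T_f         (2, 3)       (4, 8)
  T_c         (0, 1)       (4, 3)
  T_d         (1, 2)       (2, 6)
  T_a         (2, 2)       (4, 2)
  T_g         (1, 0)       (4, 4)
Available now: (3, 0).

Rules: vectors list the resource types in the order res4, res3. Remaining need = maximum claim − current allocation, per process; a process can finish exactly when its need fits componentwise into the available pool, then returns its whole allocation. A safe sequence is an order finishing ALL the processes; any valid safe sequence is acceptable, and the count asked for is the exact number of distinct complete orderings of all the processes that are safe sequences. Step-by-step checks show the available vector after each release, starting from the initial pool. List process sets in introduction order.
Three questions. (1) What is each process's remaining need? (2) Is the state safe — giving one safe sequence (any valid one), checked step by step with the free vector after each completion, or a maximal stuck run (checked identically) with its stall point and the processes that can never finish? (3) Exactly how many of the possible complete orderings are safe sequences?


(1) Outstanding need per process (order res4, res3):
  T_b: (6, 2)
  T_f: (2, 5)
  T_c: (4, 2)
  T_d: (1, 4)
  T_a: (2, 0)
  T_g: (3, 4)
(2) UNSAFE — no complete ordering exists.
Key observation: after T_a, T_c the pool peaks at (5, 3), and each blocked process is short somewhere: T_b on res4; T_f on res3; T_d on res3; T_g on res3.
Going as far as possible: T_a, T_c; after that, nothing fits. Walking it through:
  pool = (3, 0)
  T_a: need (2, 0) fits (3, 0); releases (2, 2), pool now (5, 2)
  T_c: need (4, 2) fits (5, 2); releases (0, 1), pool now (5, 3)
  blocked: T_b wants (6, 2), pool (5, 3) — not enough res4
  blocked: T_f wants (2, 5), pool (5, 3) — not enough res3
  blocked: T_d wants (1, 4), pool (5, 3) — not enough res3
  blocked: T_g wants (3, 4), pool (5, 3) — not enough res3
Processes that can never finish: T_b, T_f, T_d and T_g.
(3) The exact count: 0 of the possible complete orderings are safe sequences.


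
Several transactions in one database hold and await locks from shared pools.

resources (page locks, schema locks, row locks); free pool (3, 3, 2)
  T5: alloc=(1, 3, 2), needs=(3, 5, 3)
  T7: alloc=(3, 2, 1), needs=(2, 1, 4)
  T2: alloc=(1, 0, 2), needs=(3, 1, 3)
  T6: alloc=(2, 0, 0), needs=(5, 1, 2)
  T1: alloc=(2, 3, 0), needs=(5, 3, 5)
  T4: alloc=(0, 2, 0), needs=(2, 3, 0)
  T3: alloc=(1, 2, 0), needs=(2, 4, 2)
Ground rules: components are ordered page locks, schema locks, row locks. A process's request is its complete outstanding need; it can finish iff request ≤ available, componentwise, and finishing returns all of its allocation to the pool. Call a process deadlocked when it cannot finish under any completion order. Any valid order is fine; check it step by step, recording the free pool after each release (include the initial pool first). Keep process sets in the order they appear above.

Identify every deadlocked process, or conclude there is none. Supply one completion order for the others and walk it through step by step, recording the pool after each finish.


Deadlocked: T5, T7, T2, T6 and T1.
Key observation: after T4, T3 the pool peaks at (4, 7, 2), and each blocked process is short somewhere: T5 on row locks; T7 on row locks; T2 on row locks; T6 on page locks; T1 on page locks, row locks.
The rest can finish in the order T4, T3. Step-by-step check:
  pool = (3, 3, 2)
  T4 needs (2, 3, 0) <= (3, 3, 2) -> finishes; pool += (0, 2, 0) = (3, 5, 2)
  T3 needs (2, 4, 2) <= (3, 5, 2) -> finishes; pool += (1, 2, 0) = (4, 7, 2)
None of the blocked processes ever fits:
  T5 cannot run: need (3, 5, 3) vs free (4, 7, 2) (insufficient row locks)
  T7 cannot run: need (2, 1, 4) vs free (4, 7, 2) (insufficient row locks)
  T2 cannot run: need (3, 1, 3) vs free (4, 7, 2) (insufficient row locks)
  T6 cannot run: need (5, 1, 2) vs free (4, 7, 2) (insufficient page locks)
  T1 cannot run: need (5, 3, 5) vs free (4, 7, 2) (insufficient page locks and row locks)


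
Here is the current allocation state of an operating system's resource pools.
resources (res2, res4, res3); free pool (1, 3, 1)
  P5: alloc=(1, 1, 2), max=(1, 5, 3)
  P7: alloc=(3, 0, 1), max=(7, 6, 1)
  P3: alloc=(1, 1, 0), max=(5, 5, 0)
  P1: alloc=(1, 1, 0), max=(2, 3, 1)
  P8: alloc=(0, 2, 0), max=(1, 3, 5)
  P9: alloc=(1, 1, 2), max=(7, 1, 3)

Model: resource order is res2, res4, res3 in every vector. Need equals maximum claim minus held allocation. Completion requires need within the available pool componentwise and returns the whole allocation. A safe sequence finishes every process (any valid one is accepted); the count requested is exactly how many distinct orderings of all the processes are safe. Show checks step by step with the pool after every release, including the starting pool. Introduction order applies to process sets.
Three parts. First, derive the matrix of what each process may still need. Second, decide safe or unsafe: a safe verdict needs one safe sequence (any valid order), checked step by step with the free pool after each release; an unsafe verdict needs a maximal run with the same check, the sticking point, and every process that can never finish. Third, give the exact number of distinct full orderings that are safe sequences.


(1) Need matrix, components ordered res2, res4, res3:
  P5: (0, 4, 1)
  P7: (4, 6, 0)
  P3: (4, 4, 0)
  P1: (1, 2, 1)
  P8: (1, 1, 5)
  P9: (6, 0, 1)
(2) UNSAFE — no complete ordering exists.
Key observation: after P1, P5 the pool peaks at (3, 5, 3), and each blocked process is short somewhere: P7 on res2, res4; P3 on res2; P8 on res3; P9 on res2.
Going as far as possible: P1, P5; after that, nothing fits. Walking it through:
  pool = (1, 3, 1)
  P1: need (1, 2, 1) fits (1, 3, 1); releases (1, 1, 0), pool now (2, 4, 1)
  P5: need (0, 4, 1) fits (2, 4, 1); releases (1, 1, 2), pool now (3, 5, 3)
  P7 still needs (4, 6, 0) but only (3, 5, 3) is free — short on res2 and res4
  P3 still needs (4, 4, 0) but only (3, 5, 3) is free — short on res2
  P8 still needs (1, 1, 5) but only (3, 5, 3) is free — short on res3
  P9 still needs (6, 0, 1) but only (3, 5, 3) is free — short on res2
Never able to finish: P7, P3, P8 and P9.
(3) Precisely 0 of the possible complete orderings are safe sequences.


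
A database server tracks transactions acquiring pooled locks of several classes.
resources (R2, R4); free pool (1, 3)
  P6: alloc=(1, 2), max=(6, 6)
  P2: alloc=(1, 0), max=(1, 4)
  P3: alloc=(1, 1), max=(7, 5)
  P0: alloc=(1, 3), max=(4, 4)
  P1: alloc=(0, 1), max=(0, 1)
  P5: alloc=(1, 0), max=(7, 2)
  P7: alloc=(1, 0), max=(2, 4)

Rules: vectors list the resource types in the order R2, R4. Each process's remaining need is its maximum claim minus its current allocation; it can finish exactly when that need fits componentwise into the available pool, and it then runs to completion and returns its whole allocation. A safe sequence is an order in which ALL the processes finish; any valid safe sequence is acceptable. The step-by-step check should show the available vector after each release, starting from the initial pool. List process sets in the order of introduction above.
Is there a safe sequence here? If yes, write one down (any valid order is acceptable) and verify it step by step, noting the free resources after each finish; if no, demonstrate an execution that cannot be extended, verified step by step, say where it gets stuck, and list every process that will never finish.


The state is UNSAFE.
Key observation: no order helps: past P1, P2, P7, P0, the free pool tops out at (4, 7), below what each blocked process needs in R2.
The run P1, P2, P7, P0 cannot be extended any further. Verifying each step:
  pool = (1, 3)
  P1 needs (0, 0) <= (1, 3) -> finishes; pool += (0, 1) = (1, 4)
  P2 needs (0, 4) <= (1, 4) -> finishes; pool += (1, 0) = (2, 4)
  P7 needs (1, 4) <= (2, 4) -> finishes; pool += (1, 0) = (3, 4)
  P0 needs (3, 1) <= (3, 4) -> finishes; pool += (1, 3) = (4, 7)
  blocked: P6 wants (5, 4), pool (4, 7) — not enough R2
  blocked: P3 wants (6, 4), pool (4, 7) — not enough R2
  blocked: P5 wants (6, 2), pool (4, 7) — not enough R2
Never able to finish: P6, P3 and P5.


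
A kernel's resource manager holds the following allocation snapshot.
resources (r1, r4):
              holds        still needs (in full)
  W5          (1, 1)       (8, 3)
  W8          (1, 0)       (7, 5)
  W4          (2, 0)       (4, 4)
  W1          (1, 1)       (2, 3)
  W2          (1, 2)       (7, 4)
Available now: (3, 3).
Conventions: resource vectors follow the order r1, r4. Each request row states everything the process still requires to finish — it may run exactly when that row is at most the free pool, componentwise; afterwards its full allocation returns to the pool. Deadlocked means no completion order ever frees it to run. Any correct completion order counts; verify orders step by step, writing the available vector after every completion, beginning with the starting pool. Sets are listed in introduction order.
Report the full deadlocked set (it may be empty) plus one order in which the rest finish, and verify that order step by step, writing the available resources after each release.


Deadlocked set: W5, W8 and W2.
Key observation: once W1, W4 finish, the pool peaks at (6, 4) — and every remaining process still needs more r1 than that.
One completion order for the rest: W1, W4. Check, step by step:
  pool = (3, 3)
  run W1 (needs (2, 3), free (3, 3)); after release of (1, 1) the pool is (4, 4)
  run W4 (needs (4, 4), free (4, 4)); after release of (2, 0) the pool is (6, 4)
The stuck group stays short no matter what:
  blocked: W5 wants (8, 3), pool (6, 4) — not enough r1
  blocked: W8 wants (7, 5), pool (6, 4) — not enough r1 and r4
  blocked: W2 wants (7, 4), pool (6, 4) — not enough r1


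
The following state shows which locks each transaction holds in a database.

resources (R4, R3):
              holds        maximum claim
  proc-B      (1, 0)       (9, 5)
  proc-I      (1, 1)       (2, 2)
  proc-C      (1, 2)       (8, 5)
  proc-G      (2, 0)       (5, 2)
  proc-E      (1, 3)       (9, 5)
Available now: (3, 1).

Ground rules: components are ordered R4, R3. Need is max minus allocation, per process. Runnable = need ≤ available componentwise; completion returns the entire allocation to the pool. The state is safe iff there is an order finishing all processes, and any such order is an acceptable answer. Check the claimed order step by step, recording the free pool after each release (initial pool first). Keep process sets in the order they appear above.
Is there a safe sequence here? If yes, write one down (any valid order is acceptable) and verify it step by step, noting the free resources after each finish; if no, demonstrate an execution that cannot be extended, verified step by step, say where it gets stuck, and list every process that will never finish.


The state is UNSAFE.
Key observation: the pool after proc-I, proc-G is (6, 2); every surviving request exceeds it in R4, so progress ends there.
A maximal execution: proc-I, proc-G — then nothing else fits. Verifying each step:
  pool = (3, 1)
  proc-I needs (1, 1) <= (3, 1) -> finishes; pool += (1, 1) = (4, 2)
  proc-G needs (3, 2) <= (4, 2) -> finishes; pool += (2, 0) = (6, 2)
  proc-B still needs (8, 5) but only (6, 2) is free — short on R4 and R3
  proc-C still needs (7, 3) but only (6, 2) is free — short on R4 and R3
  proc-E still needs (8, 2) but only (6, 2) is free — short on R4
Processes that can never finish: proc-B, proc-C and proc-E.


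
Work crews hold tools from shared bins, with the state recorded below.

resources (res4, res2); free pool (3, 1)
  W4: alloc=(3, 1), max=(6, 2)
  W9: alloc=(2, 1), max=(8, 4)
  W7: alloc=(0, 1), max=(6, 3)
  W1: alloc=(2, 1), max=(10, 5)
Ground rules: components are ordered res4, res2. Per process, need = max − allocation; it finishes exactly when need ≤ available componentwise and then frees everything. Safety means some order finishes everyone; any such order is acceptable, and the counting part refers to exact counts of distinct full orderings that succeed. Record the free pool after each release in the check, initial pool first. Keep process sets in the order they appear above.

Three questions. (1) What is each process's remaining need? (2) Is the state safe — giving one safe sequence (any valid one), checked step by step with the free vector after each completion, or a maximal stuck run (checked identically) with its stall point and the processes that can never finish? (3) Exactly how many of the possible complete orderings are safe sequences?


(1) Outstanding need per process (order res4, res2):
  W4: (3, 1)
  W9: (6, 3)
  W7: (6, 2)
  W1: (8, 4)
(2) The state is SAFE; one workable sequence: W4, W7, W9, W1.
Key observation: at W4 the run first touches a limit — (3, 1) against (3, 1), exact on a resource it actually requests.
Walking it through:
  pool = (3, 1)
  W4 needs (3, 1) <= (3, 1) -> finishes; pool += (3, 1) = (6, 2)
  W7 needs (6, 2) <= (6, 2) -> finishes; pool += (0, 1) = (6, 3)
  W9 needs (6, 3) <= (6, 3) -> finishes; pool += (2, 1) = (8, 4)
  W1 needs (8, 4) <= (8, 4) -> finishes; pool += (2, 1) = (10, 5)
(3) Exactly 1 of the possible complete orderings is a safe sequence.


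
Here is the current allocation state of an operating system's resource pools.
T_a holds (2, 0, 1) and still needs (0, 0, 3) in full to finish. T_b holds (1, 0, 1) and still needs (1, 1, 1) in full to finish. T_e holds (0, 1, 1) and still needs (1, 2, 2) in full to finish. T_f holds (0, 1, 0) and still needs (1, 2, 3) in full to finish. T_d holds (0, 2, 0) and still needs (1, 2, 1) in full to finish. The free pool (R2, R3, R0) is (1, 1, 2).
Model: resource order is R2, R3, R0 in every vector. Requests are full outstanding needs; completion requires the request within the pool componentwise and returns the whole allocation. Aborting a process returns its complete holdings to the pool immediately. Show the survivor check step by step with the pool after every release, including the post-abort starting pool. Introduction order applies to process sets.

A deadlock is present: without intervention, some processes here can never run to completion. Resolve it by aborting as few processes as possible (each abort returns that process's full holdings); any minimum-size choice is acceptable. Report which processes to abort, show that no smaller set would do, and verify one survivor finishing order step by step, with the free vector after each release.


Minimum abort set: T_e.
Key observation: aborting T_e returns (0, 1, 1), and T_d — hopeless before — runs at step 1 with the returned capacity in the pool.
Minimality: the empty abort set fails — the state is deadlocked as it stands.
One survivor order: T_d, T_b, T_f, T_a. Step-by-step check (post-abort pool first):
  pool = (1, 2, 3)
  T_d needs (1, 2, 1) <= (1, 2, 3) -> finishes; pool += (0, 2, 0) = (1, 4, 3)
  T_b needs (1, 1, 1) <= (1, 4, 3) -> finishes; pool += (1, 0, 1) = (2, 4, 4)
  T_f needs (1, 2, 3) <= (2, 4, 4) -> finishes; pool += (0, 1, 0) = (2, 5, 4)
  T_a needs (0, 0, 3) <= (2, 5, 4) -> finishes; pool += (2, 0, 1) = (4, 5, 5)


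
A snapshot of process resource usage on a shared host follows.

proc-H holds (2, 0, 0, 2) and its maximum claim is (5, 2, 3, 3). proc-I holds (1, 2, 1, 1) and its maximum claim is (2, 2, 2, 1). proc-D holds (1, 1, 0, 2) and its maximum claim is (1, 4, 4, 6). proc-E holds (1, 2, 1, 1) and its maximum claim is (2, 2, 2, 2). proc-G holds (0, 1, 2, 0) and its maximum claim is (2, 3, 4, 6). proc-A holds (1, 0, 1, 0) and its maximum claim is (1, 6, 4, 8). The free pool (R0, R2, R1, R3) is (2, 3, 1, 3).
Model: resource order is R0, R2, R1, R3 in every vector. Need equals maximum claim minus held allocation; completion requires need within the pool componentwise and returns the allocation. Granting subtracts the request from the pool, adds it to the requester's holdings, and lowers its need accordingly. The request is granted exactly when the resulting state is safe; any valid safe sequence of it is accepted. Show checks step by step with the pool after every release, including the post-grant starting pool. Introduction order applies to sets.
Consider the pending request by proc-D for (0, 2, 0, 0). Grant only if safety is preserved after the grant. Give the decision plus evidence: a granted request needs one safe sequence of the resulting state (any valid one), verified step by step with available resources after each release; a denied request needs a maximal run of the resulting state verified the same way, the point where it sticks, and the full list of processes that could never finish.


GRANT: granting preserves safety; a valid post-grant sequence is proc-I, proc-E, proc-H, proc-G, proc-D, proc-A.
Key observation: (2, 1, 1, 3) free after granting still covers proc-I first, and each release covers the next.
Check on the post-grant state, step by step:
  pool = (2, 1, 1, 3)
  proc-I needs (1, 0, 1, 0) <= (2, 1, 1, 3) -> finishes; pool += (1, 2, 1, 1) = (3, 3, 2, 4)
  proc-E needs (1, 0, 1, 1) <= (3, 3, 2, 4) -> finishes; pool += (1, 2, 1, 1) = (4, 5, 3, 5)
  proc-H needs (3, 2, 3, 1) <= (4, 5, 3, 5) -> finishes; pool += (2, 0, 0, 2) = (6, 5, 3, 7)
  proc-G needs (2, 2, 2, 6) <= (6, 5, 3, 7) -> finishes; pool += (0, 1, 2, 0) = (6, 6, 5, 7)
  proc-D needs (0, 1, 4, 4) <= (6, 6, 5, 7) -> finishes; pool += (1, 3, 0, 2) = (7, 9, 5, 9)
  proc-A needs (0, 6, 3, 8) <= (7, 9, 5, 9) -> finishes; pool += (1, 0, 1, 0) = (8, 9, 6, 9)


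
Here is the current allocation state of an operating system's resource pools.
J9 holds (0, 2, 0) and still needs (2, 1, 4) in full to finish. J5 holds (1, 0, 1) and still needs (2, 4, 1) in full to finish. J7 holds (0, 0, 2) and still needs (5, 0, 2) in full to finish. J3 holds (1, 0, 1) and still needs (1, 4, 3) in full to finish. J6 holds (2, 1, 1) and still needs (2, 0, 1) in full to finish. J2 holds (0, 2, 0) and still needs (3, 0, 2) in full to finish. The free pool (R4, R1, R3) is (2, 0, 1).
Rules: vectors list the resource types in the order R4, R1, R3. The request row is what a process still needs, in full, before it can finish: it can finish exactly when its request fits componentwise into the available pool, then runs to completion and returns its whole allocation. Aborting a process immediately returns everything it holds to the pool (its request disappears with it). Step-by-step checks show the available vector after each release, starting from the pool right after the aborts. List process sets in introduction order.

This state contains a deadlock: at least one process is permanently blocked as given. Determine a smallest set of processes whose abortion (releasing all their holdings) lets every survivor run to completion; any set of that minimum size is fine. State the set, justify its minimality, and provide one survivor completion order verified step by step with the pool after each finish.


The answer: abort J7.
Key observation: no ordering could ever have run J9 before the abort of J7; with (0, 0, 2) back in the pool it fits at step 3.
No smaller set exists: with zero aborts the deadlock remains.
Survivors finish in the order: J6, J2, J9, J3, J5. Walking it through (pool after the aborts first):
  pool = (2, 0, 3)
  J6 needs (2, 0, 1) <= (2, 0, 3) -> finishes; pool += (2, 1, 1) = (4, 1, 4)
  J2 needs (3, 0, 2) <= (4, 1, 4) -> finishes; pool += (0, 2, 0) = (4, 3, 4)
  J9 needs (2, 1, 4) <= (4, 3, 4) -> finishes; pool += (0, 2, 0) = (4, 5, 4)
  J3 needs (1, 4, 3) <= (4, 5, 4) -> finishes; pool += (1, 0, 1) = (5, 5, 5)
  J5 needs (2, 4, 1) <= (5, 5, 5) -> finishes; pool += (1, 0, 1) = (6, 5, 6)


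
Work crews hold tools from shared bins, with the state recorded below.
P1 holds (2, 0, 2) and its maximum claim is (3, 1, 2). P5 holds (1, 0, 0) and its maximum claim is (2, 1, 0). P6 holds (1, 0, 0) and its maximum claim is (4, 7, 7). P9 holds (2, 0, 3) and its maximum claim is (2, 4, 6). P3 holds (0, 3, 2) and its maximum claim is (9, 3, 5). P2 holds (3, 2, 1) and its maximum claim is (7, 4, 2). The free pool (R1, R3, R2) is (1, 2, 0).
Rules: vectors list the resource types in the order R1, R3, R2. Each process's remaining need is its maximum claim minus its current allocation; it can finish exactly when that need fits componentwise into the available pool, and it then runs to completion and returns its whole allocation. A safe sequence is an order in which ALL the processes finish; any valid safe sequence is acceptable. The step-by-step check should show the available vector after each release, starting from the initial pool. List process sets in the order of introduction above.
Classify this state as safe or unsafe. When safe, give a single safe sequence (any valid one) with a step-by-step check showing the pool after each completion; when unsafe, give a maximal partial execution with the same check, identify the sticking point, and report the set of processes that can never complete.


SAFE. One safe sequence: P5, P1, P2, P9, P3, P6.
Key observation: at P5 the run first touches a limit — (1, 1, 0) against (1, 2, 0), exact on a resource it actually requests.
Check, step by step:
  pool = (1, 2, 0)
  P5: need (1, 1, 0) fits (1, 2, 0); releases (1, 0, 0), pool now (2, 2, 0)
  P1: need (1, 1, 0) fits (2, 2, 0); releases (2, 0, 2), pool now (4, 2, 2)
  P2: need (4, 2, 1) fits (4, 2, 2); releases (3, 2, 1), pool now (7, 4, 3)
  P9: need (0, 4, 3) fits (7, 4, 3); releases (2, 0, 3), pool now (9, 4, 6)
  P3: need (9, 0, 3) fits (9, 4, 6); releases (0, 3, 2), pool now (9, 7, 8)
  P6: need (3, 7, 7) fits (9, 7, 8); releases (1, 0, 0), pool now (10, 7, 8)


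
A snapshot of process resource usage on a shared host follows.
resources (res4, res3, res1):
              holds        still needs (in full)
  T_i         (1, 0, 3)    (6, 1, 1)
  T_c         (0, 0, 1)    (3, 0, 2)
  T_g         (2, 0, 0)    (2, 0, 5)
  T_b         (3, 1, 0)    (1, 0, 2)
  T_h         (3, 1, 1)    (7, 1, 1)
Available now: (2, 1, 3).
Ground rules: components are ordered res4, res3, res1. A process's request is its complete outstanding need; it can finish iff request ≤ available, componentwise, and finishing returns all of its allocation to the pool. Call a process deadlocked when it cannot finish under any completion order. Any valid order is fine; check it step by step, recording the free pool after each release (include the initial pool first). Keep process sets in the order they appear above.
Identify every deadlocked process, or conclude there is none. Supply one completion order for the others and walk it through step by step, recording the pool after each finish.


Deadlocked: T_i, T_g and T_h.
Key observation: after T_b, T_c the pool peaks at (5, 2, 4), and each blocked process is short somewhere: T_i on res4; T_g on res1; T_h on res4.
A valid finishing order for the others: T_b, T_c. Check, step by step:
  pool = (2, 1, 3)
  run T_b (needs (1, 0, 2), free (2, 1, 3)); after release of (3, 1, 0) the pool is (5, 2, 3)
  run T_c (needs (3, 0, 2), free (5, 2, 3)); after release of (0, 0, 1) the pool is (5, 2, 4)
None of the blocked processes ever fits:
  blocked: T_i wants (6, 1, 1), pool (5, 2, 4) — not enough res4
  blocked: T_g wants (2, 0, 5), pool (5, 2, 4) — not enough res1
  blocked: T_h wants (7, 1, 1), pool (5, 2, 4) — not enough res4


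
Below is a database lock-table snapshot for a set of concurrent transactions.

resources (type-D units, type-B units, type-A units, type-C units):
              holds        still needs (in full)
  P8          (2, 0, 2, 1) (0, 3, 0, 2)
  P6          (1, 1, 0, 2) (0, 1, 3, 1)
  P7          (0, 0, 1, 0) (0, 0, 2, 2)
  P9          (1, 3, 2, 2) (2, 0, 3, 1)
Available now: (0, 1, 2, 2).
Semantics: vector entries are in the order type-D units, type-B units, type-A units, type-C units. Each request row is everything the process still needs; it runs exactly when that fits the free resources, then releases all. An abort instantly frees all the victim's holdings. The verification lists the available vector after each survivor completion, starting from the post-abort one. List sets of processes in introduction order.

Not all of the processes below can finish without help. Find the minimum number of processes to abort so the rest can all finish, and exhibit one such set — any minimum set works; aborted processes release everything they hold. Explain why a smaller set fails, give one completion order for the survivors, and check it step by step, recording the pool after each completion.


Minimum abort set: P9.
Key observation: aborting P9 returns (1, 3, 2, 2), and P8 — hopeless before — runs at step 1 with the returned capacity in the pool.
Why nothing smaller works: aborting no one leaves the state deadlocked as given.
The survivors complete as P8, P7, P6. Verifying each step (starting from the post-abort pool):
  pool = (1, 4, 4, 4)
  P8 needs (0, 3, 0, 2) <= (1, 4, 4, 4) -> finishes; pool += (2, 0, 2, 1) = (3, 4, 6, 5)
  P7 needs (0, 0, 2, 2) <= (3, 4, 6, 5) -> finishes; pool += (0, 0, 1, 0) = (3, 4, 7, 5)
  P6 needs (0, 1, 3, 1) <= (3, 4, 7, 5) -> finishes; pool += (1, 1, 0, 2) = (4, 5, 7, 7)


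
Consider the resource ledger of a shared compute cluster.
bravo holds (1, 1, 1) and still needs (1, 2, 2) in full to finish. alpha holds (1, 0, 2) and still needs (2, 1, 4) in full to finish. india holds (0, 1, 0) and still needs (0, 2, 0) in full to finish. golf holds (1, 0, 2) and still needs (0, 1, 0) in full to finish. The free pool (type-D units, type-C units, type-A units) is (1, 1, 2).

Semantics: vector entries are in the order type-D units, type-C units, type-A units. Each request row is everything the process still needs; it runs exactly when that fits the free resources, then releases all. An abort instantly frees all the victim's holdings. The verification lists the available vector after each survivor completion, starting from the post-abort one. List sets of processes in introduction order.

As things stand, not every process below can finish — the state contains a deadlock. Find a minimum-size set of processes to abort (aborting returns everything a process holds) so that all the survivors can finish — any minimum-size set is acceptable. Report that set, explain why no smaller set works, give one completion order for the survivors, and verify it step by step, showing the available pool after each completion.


The answer: abort bravo.
Key observation: aborting bravo returns (1, 1, 1), and india — hopeless before — runs at step 2 with the returned capacity in the pool.
Minimality: the empty abort set fails — the state is deadlocked as it stands.
One survivor order: golf, india, alpha. Walking it through (post-abort pool first):
  pool = (2, 2, 3)
  run golf (needs (0, 1, 0), free (2, 2, 3)); after release of (1, 0, 2) the pool is (3, 2, 5)
  run india (needs (0, 2, 0), free (3, 2, 5)); after release of (0, 1, 0) the pool is (3, 3, 5)
  run alpha (needs (2, 1, 4), free (3, 3, 5)); after release of (1, 0, 2) the pool is (4, 3, 7)


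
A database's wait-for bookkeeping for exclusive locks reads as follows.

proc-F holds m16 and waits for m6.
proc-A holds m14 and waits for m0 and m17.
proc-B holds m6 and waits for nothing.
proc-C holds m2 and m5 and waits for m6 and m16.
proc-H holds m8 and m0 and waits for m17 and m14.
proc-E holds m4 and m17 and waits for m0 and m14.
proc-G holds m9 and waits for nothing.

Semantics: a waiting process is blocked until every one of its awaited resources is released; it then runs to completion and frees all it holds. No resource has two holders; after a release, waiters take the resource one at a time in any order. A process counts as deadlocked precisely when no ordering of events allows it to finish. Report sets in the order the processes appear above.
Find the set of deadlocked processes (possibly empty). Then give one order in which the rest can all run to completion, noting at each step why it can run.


Deadlocked set: proc-A, proc-H and proc-E.
Key observation: along proc-A -> proc-H -> proc-A, each member waits on what the next one holds — a deadlock; proc-E is caught in further circular waits.
A valid finishing order for the others: proc-G, proc-B, proc-F, proc-C.
Step-by-step check:
  proc-G: no waits; runs immediately, freeing m9
  proc-B: no waits; runs immediately, freeing m6
  proc-F: everything it awaited (m6) is free; runs, freeing m16
  proc-C: everything it awaited (m6 and m16) is free; runs, freeing m2 and m5


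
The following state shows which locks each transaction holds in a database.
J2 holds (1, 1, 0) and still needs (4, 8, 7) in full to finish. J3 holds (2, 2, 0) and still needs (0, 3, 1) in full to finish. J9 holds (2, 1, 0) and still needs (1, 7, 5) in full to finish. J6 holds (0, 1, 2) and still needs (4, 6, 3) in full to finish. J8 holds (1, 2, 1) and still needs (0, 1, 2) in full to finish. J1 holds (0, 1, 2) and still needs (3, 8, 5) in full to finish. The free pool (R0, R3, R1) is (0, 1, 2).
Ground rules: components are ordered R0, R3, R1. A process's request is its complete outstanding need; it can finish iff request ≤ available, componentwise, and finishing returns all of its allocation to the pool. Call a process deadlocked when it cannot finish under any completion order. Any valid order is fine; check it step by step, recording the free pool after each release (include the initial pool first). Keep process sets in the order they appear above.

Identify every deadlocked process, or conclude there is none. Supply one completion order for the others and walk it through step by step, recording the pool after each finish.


Deadlocked: J2, J9, J6 and J1.
Key observation: the wall is R3: completing J8, J3 brings the pool only to (3, 5, 3), and all the rest need more.
One completion order for the rest: J8, J3. Step-by-step check:
  pool = (0, 1, 2)
  J8: need (0, 1, 2) fits (0, 1, 2); releases (1, 2, 1), pool now (1, 3, 3)
  J3: need (0, 3, 1) fits (1, 3, 3); releases (2, 2, 0), pool now (3, 5, 3)
None of the blocked processes ever fits:
  blocked: J2 wants (4, 8, 7), pool (3, 5, 3) — not enough R0, R3 and R1
  blocked: J9 wants (1, 7, 5), pool (3, 5, 3) — not enough R3 and R1
  blocked: J6 wants (4, 6, 3), pool (3, 5, 3) — not enough R0 and R3
  blocked: J1 wants (3, 8, 5), pool (3, 5, 3) — not enough R3 and R1


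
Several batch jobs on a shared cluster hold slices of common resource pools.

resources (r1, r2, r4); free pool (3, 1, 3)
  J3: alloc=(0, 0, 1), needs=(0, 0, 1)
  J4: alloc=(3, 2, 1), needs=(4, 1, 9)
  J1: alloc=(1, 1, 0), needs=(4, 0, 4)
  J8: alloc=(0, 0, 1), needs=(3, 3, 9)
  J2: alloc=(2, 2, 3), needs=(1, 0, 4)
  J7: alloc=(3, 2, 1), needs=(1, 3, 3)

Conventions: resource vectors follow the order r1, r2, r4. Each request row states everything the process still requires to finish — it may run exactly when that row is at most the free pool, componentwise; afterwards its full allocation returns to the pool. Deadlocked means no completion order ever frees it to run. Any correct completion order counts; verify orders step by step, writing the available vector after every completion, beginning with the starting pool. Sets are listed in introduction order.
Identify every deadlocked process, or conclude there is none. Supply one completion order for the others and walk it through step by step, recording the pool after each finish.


The deadlocked set is J4 and J8.
Key observation: no order helps: past J3, J2, J7, J1, the free pool tops out at (9, 6, 8), below what each blocked process needs in r4.
One completion order for the rest: J3, J2, J7, J1. Step-by-step check:
  pool = (3, 1, 3)
  run J3 (needs (0, 0, 1), free (3, 1, 3)); after release of (0, 0, 1) the pool is (3, 1, 4)
  run J2 (needs (1, 0, 4), free (3, 1, 4)); after release of (2, 2, 3) the pool is (5, 3, 7)
  run J7 (needs (1, 3, 3), free (5, 3, 7)); after release of (3, 2, 1) the pool is (8, 5, 8)
  run J1 (needs (4, 0, 4), free (8, 5, 8)); after release of (1, 1, 0) the pool is (9, 6, 8)
The blocked processes can never fit:
  J4 still needs (4, 1, 9) but only (9, 6, 8) is free — short on r4
  J8 still needs (3, 3, 9) but only (9, 6, 8) is free — short on r4


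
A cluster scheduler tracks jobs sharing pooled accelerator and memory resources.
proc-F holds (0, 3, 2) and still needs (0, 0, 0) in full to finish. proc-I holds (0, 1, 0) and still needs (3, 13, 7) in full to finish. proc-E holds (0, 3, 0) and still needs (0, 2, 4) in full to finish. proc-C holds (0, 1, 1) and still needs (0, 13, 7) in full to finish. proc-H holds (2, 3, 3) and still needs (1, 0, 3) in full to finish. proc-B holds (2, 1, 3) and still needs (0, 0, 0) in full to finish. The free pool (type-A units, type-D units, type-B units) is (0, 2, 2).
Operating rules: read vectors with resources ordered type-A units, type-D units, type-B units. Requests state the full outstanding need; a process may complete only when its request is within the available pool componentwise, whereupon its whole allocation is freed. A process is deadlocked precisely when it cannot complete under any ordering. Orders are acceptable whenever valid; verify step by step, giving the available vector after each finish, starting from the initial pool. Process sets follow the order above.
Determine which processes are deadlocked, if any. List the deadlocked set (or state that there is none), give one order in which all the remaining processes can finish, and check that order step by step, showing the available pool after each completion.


The deadlocked set is proc-I and proc-C.
Key observation: type-D units is the bottleneck — with proc-B, proc-E, proc-F, proc-H done the pool holds (4, 12, 10), short of every remaining need.
A valid finishing order for the others: proc-B, proc-E, proc-F, proc-H. Check, step by step:
  pool = (0, 2, 2)
  proc-B needs (0, 0, 0) <= (0, 2, 2) -> finishes; pool += (2, 1, 3) = (2, 3, 5)
  proc-E needs (0, 2, 4) <= (2, 3, 5) -> finishes; pool += (0, 3, 0) = (2, 6, 5)
  proc-F needs (0, 0, 0) <= (2, 6, 5) -> finishes; pool += (0, 3, 2) = (2, 9, 7)
  proc-H needs (1, 0, 3) <= (2, 9, 7) -> finishes; pool += (2, 3, 3) = (4, 12, 10)
None of the blocked processes ever fits:
  proc-I still needs (3, 13, 7) but only (4, 12, 10) is free — short on type-D units
  proc-C still needs (0, 13, 7) but only (4, 12, 10) is free — short on type-D units


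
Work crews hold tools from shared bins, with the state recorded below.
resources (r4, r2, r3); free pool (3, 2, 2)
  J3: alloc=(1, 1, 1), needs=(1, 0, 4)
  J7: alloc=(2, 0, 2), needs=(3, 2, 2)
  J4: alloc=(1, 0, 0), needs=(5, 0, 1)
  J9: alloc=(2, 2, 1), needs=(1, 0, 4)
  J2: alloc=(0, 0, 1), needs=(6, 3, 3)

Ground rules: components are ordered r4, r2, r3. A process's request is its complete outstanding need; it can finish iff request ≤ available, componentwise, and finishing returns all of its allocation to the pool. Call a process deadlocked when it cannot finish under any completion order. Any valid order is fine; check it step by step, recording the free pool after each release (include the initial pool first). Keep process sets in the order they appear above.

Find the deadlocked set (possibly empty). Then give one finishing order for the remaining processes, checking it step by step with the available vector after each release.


Nothing here is deadlocked.
Key observation: J7 leads a chain of completions in which each release enables another process.
One completion order for the rest: J7, J9, J4, J2, J3. Walking it through:
  pool = (3, 2, 2)
  J7: need (3, 2, 2) fits (3, 2, 2); releases (2, 0, 2), pool now (5, 2, 4)
  J9: need (1, 0, 4) fits (5, 2, 4); releases (2, 2, 1), pool now (7, 4, 5)
  J4: need (5, 0, 1) fits (7, 4, 5); releases (1, 0, 0), pool now (8, 4, 5)
  J2: need (6, 3, 3) fits (8, 4, 5); releases (0, 0, 1), pool now (8, 4, 6)
  J3: need (1, 0, 4) fits (8, 4, 6); releases (1, 1, 1), pool now (9, 5, 7)


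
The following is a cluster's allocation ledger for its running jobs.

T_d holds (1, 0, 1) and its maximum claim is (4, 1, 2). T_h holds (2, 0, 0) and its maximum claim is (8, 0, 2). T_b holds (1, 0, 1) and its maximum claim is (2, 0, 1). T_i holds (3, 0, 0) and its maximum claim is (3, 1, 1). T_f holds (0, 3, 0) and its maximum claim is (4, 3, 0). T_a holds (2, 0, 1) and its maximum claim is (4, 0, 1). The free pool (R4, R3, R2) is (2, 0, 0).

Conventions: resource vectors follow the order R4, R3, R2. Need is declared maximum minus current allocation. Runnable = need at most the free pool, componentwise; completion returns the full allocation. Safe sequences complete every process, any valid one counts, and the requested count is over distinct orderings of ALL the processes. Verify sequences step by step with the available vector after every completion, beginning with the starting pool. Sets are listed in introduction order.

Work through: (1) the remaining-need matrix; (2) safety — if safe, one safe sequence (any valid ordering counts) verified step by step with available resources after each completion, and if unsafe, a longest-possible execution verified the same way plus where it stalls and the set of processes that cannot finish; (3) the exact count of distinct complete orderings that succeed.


(1) Need matrix, components ordered R4, R3, R2:
  T_d: (3, 1, 1)
  T_h: (6, 0, 2)
  T_b: (1, 0, 0)
  T_i: (0, 1, 1)
  T_f: (4, 0, 0)
  T_a: (2, 0, 0)
(2) SAFE. One safe sequence: T_b, T_a, T_f, T_i, T_h, T_d.
Key observation: T_h is the earliest step where a requested resource binds exactly: need (6, 0, 2), pool (8, 3, 2) at its turn.
Check, step by step:
  pool = (2, 0, 0)
  run T_b (needs (1, 0, 0), free (2, 0, 0)); after release of (1, 0, 1) the pool is (3, 0, 1)
  run T_a (needs (2, 0, 0), free (3, 0, 1)); after release of (2, 0, 1) the pool is (5, 0, 2)
  run T_f (needs (4, 0, 0), free (5, 0, 2)); after release of (0, 3, 0) the pool is (5, 3, 2)
  run T_i (needs (0, 1, 1), free (5, 3, 2)); after release of (3, 0, 0) the pool is (8, 3, 2)
  run T_h (needs (6, 0, 2), free (8, 3, 2)); after release of (2, 0, 0) the pool is (10, 3, 2)
  run T_d (needs (3, 1, 1), free (10, 3, 2)); after release of (1, 0, 1) the pool is (11, 3, 3)
(3) The exact count: 20 of the possible complete orderings are safe sequences.
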